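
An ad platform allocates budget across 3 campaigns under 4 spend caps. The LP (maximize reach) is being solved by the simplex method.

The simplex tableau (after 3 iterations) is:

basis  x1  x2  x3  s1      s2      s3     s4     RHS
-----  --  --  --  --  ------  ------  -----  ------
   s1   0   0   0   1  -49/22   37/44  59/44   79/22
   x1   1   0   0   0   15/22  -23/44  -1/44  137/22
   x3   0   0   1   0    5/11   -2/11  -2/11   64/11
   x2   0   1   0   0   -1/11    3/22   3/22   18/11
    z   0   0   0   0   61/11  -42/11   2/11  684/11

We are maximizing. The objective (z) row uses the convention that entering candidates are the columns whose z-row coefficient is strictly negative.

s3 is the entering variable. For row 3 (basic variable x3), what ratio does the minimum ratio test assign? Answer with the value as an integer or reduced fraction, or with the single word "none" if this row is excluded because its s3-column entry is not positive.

none

The s3 entry in row 3 is -2/11 ≤ 0, so this row gives no ratio.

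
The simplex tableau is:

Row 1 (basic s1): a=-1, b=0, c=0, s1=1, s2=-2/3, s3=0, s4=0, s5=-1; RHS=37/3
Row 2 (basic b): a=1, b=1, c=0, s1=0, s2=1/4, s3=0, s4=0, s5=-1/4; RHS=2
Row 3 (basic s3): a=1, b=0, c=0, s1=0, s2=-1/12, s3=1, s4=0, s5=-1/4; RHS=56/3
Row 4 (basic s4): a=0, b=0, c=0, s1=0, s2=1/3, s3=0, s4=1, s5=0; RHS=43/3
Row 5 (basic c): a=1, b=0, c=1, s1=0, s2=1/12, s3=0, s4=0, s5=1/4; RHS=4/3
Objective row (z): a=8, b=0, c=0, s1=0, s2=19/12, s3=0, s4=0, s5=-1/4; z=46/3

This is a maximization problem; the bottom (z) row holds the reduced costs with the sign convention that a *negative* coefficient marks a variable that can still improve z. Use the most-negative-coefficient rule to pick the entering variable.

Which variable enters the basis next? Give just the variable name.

Objective-row coefficients: a: 8, b: 0, c: 0, s1: 0, s2: 19/12, s3: 0, s4: 0, s5: -1/4.
The most negative is -1/4 in column s5, so s5 enters.

s5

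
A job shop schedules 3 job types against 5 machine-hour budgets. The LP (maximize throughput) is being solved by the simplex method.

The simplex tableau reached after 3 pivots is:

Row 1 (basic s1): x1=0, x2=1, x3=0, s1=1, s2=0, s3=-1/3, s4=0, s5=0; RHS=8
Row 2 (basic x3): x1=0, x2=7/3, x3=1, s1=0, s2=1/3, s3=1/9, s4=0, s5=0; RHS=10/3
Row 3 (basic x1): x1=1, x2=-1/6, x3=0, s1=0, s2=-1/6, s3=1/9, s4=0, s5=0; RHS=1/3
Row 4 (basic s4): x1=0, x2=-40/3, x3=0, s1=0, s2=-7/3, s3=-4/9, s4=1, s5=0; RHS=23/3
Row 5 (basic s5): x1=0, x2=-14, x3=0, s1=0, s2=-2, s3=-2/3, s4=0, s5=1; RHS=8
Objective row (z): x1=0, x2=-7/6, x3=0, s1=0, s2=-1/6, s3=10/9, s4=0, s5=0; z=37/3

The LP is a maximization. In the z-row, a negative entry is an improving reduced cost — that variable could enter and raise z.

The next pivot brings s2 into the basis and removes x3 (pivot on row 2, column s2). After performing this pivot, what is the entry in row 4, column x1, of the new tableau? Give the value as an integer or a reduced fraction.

Pivot element is row 2, column s2: 1/3.
Normalize row 2: new (row 2, x1) = 0/(1/3) = 0.
row 4 ← row 4 − (-7/3)·(new row 2): 0 − (-7/3)·0 = 0.

0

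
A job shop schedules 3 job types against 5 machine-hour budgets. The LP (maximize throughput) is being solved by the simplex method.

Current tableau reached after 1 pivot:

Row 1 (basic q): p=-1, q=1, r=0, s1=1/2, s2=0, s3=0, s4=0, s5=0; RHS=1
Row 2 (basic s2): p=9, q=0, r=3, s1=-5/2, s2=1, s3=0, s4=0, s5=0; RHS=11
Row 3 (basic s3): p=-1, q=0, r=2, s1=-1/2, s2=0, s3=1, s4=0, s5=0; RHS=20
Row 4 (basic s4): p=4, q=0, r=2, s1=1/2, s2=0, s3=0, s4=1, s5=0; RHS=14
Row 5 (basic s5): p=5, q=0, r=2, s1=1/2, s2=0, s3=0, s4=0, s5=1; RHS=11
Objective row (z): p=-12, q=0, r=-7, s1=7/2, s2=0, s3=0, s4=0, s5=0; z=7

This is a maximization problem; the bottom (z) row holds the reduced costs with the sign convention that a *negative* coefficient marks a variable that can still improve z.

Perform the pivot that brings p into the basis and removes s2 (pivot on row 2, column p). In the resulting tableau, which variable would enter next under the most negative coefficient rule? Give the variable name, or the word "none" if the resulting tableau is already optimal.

r

Pivot element 9. New z-row = old z-row − (-12)·(row 2/9).
Updated z-row coefficients: p: 0, q: 0, r: -3, s1: 1/6, s2: 4/3, s3: 0, s4: 0, s5: 0.
The most negative is -3 in column r, so r would enter next.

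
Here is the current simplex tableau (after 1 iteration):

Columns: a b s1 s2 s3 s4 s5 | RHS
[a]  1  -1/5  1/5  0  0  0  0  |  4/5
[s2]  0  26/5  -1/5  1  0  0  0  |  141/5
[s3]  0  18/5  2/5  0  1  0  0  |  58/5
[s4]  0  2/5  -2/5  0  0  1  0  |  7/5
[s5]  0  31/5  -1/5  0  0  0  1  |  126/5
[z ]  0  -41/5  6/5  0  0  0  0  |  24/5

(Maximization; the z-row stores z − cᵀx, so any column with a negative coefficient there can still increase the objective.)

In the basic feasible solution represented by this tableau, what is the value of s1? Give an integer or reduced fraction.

0

s1 is nonbasic (not in the basis column), so its value in the current BFS is 0.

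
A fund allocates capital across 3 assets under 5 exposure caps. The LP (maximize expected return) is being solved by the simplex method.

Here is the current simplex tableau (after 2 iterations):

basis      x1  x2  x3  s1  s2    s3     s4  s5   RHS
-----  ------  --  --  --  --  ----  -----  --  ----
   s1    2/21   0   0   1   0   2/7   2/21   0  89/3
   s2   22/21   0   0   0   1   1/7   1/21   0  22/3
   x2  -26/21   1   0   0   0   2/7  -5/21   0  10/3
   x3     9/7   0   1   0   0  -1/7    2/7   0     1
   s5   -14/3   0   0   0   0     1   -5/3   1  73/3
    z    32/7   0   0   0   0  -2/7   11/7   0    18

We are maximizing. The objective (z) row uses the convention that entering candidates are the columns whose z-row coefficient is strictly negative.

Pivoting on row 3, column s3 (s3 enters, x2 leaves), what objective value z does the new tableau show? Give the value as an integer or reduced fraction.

Minimum ratio for s3: (10/3)/(2/7) = 35/3.
z changes by −(z-row coeff of s3)·ratio = −(-2/7)·(35/3) = 10/3.
New z = 18 + (10/3) = 64/3.

64/3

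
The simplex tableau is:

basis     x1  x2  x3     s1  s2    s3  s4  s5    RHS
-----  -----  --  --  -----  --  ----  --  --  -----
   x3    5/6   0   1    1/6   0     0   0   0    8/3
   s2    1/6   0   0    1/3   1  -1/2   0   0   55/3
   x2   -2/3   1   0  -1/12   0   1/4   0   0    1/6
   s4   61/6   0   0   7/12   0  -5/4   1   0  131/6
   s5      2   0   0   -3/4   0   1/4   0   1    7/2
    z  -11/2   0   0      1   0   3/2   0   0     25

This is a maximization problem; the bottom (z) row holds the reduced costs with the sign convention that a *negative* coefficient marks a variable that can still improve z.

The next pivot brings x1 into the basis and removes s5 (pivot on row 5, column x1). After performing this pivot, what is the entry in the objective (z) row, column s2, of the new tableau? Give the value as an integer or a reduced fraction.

0

Pivot element is row 5, column x1: 2.
Normalize row 5: new (row 5, s2) = 0/2 = 0.
z-row ← z-row − (-11/2)·(new row 5): 0 − (-11/2)·0 = 0.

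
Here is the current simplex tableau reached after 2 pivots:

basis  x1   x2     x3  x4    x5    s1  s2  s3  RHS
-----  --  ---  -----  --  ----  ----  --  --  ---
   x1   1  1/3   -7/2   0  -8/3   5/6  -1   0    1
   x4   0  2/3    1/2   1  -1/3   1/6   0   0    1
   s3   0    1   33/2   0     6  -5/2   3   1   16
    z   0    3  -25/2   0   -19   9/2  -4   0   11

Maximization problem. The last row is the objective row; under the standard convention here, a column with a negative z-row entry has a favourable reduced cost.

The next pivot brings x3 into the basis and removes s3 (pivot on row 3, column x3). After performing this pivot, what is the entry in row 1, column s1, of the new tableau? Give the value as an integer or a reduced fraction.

10/33

Pivot element is row 3, column x3: 33/2.
Normalize row 3: new (row 3, s1) = (-5/2)/(33/2) = -5/33.
row 1 ← row 1 − (-7/2)·(new row 3): 5/6 − (-7/2)·(-5/33) = 10/33.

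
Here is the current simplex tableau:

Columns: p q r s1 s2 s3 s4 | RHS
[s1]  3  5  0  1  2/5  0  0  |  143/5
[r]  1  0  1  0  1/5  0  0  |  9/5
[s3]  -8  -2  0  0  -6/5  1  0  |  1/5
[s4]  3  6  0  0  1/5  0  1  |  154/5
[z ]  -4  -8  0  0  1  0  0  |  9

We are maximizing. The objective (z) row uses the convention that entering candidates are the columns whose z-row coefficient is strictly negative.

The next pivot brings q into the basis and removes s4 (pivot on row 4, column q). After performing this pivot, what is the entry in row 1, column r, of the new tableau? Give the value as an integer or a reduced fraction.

Pivot element is row 4, column q: 6.
Normalize row 4: new (row 4, r) = 0/6 = 0.
row 1 ← row 1 − 5·(new row 4): 0 − 5·0 = 0.

0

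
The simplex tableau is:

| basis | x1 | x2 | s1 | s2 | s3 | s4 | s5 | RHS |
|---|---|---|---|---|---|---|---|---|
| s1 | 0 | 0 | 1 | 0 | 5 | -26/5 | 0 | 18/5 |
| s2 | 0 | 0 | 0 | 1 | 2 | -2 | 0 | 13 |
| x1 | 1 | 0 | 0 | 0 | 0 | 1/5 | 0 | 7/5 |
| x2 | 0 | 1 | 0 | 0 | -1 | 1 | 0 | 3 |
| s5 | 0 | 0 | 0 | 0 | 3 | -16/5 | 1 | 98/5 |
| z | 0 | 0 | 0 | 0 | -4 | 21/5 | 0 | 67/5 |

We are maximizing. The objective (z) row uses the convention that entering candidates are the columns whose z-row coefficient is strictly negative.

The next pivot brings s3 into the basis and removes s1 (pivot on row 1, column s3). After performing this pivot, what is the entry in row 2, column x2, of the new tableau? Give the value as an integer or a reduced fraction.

Pivot element is row 1, column s3: 5.
Normalize row 1: new (row 1, x2) = 0/5 = 0.
row 2 ← row 2 − 2·(new row 1): 0 − 2·0 = 0.

0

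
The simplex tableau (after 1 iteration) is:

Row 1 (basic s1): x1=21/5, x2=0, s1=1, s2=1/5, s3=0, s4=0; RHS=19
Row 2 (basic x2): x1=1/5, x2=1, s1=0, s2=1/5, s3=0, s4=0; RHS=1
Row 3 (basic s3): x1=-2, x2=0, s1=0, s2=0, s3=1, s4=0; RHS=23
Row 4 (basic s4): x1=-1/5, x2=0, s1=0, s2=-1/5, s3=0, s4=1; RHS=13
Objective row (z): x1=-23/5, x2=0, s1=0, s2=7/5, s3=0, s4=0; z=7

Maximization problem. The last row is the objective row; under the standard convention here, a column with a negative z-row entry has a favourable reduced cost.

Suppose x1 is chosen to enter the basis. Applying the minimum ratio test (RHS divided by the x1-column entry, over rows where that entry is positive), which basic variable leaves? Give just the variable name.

s1

Ratios: row 1 (s1): 19/(21/5) = 95/21; row 2 (x2): 1/(1/5) = 5; row 3 (s3): entry -2 ≤ 0, skip; row 4 (s4): entry -1/5 ≤ 0, skip.
Minimum ratio 95/21 is in the s1 row, so s1 leaves.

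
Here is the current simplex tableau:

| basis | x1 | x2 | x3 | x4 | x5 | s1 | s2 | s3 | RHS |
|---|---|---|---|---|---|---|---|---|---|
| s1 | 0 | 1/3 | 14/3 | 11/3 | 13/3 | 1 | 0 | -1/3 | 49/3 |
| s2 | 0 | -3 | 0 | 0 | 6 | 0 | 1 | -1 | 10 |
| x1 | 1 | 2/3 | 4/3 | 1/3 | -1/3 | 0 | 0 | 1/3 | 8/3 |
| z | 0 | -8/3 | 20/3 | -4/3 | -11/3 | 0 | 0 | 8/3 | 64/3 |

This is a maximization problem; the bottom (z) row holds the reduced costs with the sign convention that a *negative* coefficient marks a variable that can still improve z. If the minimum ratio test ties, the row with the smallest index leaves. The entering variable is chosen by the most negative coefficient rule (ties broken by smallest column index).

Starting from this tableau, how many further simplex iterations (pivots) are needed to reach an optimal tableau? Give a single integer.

pivot: x5 in, s2 out → z = 247/9
pivot: x2 in, s1 out → z = 1973/45
pivot: s2 in, x1 out → z = 146/3
No improving column remains; optimal.

3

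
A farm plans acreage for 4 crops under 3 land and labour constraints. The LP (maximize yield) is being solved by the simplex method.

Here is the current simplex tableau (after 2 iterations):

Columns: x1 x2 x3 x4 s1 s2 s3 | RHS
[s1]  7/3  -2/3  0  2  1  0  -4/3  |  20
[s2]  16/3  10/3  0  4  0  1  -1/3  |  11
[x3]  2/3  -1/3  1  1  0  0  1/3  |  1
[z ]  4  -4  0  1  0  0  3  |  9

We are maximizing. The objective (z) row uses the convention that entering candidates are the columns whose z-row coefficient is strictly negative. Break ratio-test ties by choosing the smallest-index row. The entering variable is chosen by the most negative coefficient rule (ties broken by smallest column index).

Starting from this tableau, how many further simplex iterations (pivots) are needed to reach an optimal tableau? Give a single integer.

pivot: x2 in, s2 out → z = 111/5
No improving column remains; optimal.

1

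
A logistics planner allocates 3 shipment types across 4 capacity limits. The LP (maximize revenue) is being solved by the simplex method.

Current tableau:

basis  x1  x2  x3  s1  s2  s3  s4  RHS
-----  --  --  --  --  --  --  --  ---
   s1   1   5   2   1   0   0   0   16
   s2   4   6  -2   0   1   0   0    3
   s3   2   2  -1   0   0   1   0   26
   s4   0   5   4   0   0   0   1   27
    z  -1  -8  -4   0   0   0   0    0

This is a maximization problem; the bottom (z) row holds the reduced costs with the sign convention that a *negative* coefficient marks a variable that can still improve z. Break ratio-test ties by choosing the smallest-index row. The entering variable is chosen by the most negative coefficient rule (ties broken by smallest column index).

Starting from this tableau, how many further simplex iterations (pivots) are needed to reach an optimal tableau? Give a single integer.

3

pivot: x2 in, s2 out → z = 4
pivot: x3 in, s1 out → z = 314/11
pivot: s2 in, s4 out → z = 30
No improving column remains; optimal.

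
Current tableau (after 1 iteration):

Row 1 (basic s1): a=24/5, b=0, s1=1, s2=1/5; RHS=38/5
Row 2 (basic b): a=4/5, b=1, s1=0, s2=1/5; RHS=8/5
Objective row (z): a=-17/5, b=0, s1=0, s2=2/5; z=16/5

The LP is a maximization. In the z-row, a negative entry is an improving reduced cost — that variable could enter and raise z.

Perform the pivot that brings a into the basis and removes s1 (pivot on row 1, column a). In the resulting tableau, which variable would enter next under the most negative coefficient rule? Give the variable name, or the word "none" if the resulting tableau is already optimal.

Pivot element 24/5. New z-row = old z-row − (-17/5)·(row 1/(24/5)).
Updated z-row coefficients: a: 0, b: 0, s1: 17/24, s2: 13/24.
No coefficient is strictly negative; the tableau after this pivot is optimal.

none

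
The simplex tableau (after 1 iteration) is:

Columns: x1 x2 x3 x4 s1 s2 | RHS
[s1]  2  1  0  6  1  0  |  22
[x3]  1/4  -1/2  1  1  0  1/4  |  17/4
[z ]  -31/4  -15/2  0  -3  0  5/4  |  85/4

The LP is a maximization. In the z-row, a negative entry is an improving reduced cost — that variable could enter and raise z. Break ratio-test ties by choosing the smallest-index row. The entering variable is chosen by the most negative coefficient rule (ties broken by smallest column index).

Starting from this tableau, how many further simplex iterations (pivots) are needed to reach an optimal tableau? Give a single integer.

2

pivot: x1 in, s1 out → z = 213/2
pivot: x2 in, x1 out → z = 745/4
No improving column remains; optimal.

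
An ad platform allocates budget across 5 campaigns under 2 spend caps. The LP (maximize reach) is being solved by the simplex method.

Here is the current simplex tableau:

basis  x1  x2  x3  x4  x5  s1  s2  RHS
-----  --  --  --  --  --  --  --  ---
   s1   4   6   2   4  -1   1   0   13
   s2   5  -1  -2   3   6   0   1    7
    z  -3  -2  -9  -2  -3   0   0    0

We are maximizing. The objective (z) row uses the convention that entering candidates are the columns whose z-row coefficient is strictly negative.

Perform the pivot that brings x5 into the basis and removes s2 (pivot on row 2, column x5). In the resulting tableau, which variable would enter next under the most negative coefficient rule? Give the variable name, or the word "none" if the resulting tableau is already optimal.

x3

Pivot element 6. New z-row = old z-row − (-3)·(row 2/6).
Updated z-row coefficients: x1: -1/2, x2: -5/2, x3: -10, x4: -1/2, x5: 0, s1: 0, s2: 1/2.
The most negative is -10 in column x3, so x3 would enter next.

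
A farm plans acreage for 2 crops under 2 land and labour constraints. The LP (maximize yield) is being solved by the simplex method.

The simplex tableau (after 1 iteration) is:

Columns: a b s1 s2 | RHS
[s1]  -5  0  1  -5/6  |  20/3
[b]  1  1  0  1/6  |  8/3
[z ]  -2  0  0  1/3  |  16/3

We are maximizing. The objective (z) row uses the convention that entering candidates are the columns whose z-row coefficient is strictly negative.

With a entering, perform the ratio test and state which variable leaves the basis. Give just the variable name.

b

Ratios: row 1 (s1): entry -5 ≤ 0, skip; row 2 (b): (8/3)/1 = 8/3.
Minimum ratio 8/3 is in the b row, so b leaves.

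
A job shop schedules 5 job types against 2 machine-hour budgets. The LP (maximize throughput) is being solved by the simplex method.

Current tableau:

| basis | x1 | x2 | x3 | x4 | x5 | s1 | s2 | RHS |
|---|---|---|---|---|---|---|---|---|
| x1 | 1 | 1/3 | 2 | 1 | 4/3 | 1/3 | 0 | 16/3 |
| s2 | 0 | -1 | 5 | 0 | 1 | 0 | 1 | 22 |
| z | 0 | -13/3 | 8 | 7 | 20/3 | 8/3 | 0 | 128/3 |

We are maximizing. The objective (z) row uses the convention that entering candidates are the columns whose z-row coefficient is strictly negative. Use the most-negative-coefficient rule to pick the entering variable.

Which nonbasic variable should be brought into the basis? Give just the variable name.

Objective-row coefficients: x1: 0, x2: -13/3, x3: 8, x4: 7, x5: 20/3, s1: 8/3, s2: 0.
The most negative is -13/3 in column x2, so x2 enters.

x2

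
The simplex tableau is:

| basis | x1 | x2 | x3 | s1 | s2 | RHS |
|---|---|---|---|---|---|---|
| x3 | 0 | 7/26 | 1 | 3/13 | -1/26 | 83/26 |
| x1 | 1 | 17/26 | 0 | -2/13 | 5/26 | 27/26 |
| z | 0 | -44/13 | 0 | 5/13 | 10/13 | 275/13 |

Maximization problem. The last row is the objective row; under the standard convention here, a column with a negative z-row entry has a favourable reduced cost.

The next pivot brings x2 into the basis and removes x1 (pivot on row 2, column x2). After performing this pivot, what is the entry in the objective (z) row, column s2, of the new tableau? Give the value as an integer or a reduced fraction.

30/17

Pivot element is row 2, column x2: 17/26.
Normalize row 2: new (row 2, s2) = (5/26)/(17/26) = 5/17.
z-row ← z-row − (-44/13)·(new row 2): 10/13 − (-44/13)·(5/17) = 30/17.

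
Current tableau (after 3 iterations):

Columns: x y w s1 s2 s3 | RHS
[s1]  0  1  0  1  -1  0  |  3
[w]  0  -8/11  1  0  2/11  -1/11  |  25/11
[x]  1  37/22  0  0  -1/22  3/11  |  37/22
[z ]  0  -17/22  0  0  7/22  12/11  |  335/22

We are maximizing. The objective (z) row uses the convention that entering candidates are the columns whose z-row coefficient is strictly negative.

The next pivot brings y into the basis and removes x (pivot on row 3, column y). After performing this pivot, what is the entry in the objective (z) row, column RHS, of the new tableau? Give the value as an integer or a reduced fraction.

Pivot element is row 3, column y: 37/22.
Normalize row 3: new (row 3, RHS) = (37/22)/(37/22) = 1.
z-row ← z-row − (-17/22)·(new row 3): 335/22 − (-17/22)·1 = 16.

16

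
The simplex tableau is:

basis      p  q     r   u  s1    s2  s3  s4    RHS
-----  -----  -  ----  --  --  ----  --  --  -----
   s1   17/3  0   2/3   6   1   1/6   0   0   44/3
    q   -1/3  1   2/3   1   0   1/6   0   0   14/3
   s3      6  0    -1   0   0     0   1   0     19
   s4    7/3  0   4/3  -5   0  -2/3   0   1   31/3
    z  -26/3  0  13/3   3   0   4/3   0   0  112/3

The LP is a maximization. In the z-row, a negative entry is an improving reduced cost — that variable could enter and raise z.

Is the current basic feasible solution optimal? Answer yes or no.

Column p has objective-row coefficient -26/3, which is negative; an improving pivot exists, so not yet optimal.

no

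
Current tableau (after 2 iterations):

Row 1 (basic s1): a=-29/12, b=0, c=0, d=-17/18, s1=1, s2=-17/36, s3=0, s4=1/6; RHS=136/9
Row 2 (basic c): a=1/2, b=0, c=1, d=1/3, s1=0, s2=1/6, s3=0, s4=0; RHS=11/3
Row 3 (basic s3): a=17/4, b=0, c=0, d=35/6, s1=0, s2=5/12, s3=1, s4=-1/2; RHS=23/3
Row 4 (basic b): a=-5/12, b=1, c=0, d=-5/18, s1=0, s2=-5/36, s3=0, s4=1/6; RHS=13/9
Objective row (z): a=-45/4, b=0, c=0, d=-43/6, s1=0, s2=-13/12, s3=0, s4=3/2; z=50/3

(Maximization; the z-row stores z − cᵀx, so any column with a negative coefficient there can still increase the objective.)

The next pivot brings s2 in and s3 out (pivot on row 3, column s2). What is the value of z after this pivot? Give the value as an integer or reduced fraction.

183/5

Minimum ratio for s2: (23/3)/(5/12) = 92/5.
z changes by −(z-row coeff of s2)·ratio = −(-13/12)·(92/5) = 299/15.
New z = 50/3 + (299/15) = 183/5.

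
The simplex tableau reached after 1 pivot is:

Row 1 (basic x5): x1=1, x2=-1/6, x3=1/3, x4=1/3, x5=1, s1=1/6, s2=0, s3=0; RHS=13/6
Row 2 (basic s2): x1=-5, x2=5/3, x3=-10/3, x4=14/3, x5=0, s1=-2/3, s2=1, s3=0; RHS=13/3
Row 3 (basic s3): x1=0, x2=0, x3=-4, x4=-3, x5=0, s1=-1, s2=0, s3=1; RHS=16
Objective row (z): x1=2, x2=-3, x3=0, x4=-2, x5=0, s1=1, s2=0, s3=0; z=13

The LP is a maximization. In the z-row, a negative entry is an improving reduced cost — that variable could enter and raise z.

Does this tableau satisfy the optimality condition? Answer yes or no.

Column x2 has objective-row coefficient -3, which is negative; an improving pivot exists, so not yet optimal.

no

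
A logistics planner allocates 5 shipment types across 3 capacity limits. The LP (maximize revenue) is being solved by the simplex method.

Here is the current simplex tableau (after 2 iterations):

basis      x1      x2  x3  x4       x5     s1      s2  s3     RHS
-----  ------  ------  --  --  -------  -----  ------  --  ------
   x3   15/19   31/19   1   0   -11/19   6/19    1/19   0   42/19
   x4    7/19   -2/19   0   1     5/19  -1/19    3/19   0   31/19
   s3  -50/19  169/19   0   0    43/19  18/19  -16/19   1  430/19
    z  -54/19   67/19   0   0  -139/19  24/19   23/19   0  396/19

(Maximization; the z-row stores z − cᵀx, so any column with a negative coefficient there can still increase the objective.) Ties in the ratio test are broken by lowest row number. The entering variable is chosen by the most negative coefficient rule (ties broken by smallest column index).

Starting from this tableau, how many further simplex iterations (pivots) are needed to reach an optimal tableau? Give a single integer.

2

pivot: x5 in, x4 out → z = 331/5
pivot: s1 in, s3 out → z = 472/7
No improving column remains; optimal.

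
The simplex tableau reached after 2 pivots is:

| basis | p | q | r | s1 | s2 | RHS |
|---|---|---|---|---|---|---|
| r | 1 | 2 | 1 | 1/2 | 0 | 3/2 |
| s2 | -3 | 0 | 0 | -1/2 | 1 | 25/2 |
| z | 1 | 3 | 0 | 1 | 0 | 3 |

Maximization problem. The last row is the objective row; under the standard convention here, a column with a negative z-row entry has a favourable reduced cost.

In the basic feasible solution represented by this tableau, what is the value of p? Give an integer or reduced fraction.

0

p is nonbasic (not in the basis column), so its value in the current BFS is 0.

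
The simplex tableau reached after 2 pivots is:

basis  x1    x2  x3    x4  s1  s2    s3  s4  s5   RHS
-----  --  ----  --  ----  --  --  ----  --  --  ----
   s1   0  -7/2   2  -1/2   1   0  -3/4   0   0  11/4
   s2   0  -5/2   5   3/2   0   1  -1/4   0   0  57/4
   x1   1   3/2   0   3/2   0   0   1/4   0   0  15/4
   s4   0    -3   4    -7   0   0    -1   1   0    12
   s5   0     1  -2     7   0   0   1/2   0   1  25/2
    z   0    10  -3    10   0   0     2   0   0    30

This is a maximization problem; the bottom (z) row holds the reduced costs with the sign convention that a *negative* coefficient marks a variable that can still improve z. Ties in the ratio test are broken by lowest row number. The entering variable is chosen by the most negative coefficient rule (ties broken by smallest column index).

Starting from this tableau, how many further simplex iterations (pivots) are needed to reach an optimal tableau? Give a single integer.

pivot: x3 in, s1 out → z = 273/8
No improving column remains; optimal.

1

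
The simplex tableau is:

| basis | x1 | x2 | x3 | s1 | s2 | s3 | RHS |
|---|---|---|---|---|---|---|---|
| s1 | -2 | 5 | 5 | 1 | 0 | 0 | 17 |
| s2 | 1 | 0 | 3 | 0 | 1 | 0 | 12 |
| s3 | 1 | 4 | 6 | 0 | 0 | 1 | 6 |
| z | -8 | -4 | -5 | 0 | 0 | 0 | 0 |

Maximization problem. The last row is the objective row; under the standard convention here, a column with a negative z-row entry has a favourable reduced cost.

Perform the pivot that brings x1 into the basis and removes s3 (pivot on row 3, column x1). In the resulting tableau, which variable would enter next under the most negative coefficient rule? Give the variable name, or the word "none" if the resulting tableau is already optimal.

Pivot element 1. New z-row = old z-row − (-8)·(row 3/1).
Updated z-row coefficients: x1: 0, x2: 28, x3: 43, s1: 0, s2: 0, s3: 8.
No coefficient is strictly negative; the tableau after this pivot is optimal.

none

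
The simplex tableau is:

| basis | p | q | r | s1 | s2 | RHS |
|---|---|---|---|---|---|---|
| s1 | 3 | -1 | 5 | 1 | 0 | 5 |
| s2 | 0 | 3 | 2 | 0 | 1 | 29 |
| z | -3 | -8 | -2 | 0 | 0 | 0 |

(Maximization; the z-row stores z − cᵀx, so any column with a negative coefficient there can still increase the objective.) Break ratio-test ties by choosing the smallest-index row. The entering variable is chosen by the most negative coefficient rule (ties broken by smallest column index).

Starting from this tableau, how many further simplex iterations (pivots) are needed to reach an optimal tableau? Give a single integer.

pivot: q in, s2 out → z = 232/3
pivot: p in, s1 out → z = 92
No improving column remains; optimal.

2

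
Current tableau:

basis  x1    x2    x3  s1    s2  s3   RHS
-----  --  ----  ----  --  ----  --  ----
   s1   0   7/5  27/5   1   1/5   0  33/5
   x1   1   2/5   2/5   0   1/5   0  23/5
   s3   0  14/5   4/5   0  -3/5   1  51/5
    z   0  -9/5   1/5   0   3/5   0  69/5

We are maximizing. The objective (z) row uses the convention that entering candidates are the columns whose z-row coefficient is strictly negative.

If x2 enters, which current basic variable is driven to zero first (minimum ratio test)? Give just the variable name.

s3

Ratios: row 1 (s1): (33/5)/(7/5) = 33/7; row 2 (x1): (23/5)/(2/5) = 23/2; row 3 (s3): (51/5)/(14/5) = 51/14.
Minimum ratio 51/14 is in the s3 row, so s3 leaves.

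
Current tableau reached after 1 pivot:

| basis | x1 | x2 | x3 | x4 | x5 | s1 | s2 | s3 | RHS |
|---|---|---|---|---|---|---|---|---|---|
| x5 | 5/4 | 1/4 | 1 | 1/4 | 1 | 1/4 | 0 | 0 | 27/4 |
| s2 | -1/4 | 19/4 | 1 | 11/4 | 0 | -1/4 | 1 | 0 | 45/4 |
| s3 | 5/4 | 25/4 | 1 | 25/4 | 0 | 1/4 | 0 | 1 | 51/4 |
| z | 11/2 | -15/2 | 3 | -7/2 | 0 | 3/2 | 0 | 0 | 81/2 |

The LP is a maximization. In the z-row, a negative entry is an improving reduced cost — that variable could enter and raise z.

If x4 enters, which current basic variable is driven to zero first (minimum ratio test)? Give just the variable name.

s3

Ratios: row 1 (x5): (27/4)/(1/4) = 27; row 2 (s2): (45/4)/(11/4) = 45/11; row 3 (s3): (51/4)/(25/4) = 51/25.
Minimum ratio 51/25 is in the s3 row, so s3 leaves.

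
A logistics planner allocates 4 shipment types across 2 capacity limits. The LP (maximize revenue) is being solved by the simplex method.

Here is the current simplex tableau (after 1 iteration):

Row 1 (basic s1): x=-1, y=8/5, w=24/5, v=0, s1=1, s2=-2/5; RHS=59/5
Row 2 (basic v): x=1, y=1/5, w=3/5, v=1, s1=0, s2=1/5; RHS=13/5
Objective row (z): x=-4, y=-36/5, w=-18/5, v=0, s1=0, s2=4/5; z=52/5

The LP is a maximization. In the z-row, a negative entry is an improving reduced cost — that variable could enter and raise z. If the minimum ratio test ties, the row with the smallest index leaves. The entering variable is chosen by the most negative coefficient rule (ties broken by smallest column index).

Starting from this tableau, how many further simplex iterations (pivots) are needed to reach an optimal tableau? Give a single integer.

2

pivot: y in, s1 out → z = 127/2
pivot: x in, v out → z = 72
No improving column remains; optimal.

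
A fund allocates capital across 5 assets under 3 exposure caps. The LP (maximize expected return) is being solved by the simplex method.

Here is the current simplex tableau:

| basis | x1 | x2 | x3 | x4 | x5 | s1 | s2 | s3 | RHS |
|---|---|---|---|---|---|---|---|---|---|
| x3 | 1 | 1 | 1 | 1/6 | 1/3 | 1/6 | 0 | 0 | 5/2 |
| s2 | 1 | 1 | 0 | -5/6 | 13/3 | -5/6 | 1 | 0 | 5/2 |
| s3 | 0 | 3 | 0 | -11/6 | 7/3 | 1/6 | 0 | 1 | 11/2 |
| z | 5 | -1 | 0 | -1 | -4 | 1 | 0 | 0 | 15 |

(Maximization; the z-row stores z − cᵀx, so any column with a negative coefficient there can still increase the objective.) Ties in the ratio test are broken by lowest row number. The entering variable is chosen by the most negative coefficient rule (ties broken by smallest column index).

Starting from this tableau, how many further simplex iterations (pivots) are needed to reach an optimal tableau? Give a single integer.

pivot: x5 in, s2 out → z = 225/13
pivot: x4 in, x3 out → z = 35
No improving column remains; optimal.

2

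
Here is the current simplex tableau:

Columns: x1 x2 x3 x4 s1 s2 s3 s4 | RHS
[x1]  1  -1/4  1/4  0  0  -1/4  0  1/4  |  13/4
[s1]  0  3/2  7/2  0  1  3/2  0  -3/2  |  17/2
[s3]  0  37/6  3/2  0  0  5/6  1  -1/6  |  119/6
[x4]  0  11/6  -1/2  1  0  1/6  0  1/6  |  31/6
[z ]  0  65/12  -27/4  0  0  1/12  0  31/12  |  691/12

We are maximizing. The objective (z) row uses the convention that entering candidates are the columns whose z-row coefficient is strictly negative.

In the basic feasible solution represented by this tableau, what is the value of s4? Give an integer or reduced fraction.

s4 is nonbasic (not in the basis column), so its value in the current BFS is 0.

0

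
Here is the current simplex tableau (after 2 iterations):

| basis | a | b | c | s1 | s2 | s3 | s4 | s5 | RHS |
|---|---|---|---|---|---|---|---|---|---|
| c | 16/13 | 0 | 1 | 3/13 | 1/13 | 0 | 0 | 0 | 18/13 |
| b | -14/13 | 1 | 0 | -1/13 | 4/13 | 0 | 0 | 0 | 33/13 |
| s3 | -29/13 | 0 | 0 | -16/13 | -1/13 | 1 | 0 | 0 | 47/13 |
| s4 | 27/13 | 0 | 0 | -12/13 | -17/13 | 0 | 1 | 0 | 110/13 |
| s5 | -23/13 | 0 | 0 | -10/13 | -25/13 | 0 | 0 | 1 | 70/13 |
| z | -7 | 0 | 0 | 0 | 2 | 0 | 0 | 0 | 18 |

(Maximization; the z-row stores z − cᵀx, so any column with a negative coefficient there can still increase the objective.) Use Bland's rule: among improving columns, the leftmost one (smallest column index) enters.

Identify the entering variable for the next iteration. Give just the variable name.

Objective-row coefficients: a: -7, b: 0, c: 0, s1: 0, s2: 2, s3: 0, s4: 0, s5: 0.
Improving columns: a. Bland's rule picks the smallest column index → a.

a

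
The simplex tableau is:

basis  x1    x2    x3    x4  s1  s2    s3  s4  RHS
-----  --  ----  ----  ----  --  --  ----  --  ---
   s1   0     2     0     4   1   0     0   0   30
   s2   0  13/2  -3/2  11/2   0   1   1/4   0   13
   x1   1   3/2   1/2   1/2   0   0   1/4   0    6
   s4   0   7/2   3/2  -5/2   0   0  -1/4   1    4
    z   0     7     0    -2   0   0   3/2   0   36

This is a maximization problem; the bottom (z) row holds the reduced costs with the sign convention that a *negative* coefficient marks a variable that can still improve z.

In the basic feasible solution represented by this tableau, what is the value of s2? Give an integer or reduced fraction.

13

s2 is basic (row 2); its value is the RHS of that row: 13.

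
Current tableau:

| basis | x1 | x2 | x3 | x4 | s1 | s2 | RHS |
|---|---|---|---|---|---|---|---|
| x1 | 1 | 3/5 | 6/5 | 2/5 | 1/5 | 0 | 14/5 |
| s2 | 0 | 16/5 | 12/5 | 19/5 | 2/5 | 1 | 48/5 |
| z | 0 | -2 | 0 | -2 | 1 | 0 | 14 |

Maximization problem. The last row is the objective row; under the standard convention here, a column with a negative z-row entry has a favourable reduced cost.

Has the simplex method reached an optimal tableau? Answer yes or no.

no

Column x2 has objective-row coefficient -2, which is negative; an improving pivot exists, so not yet optimal.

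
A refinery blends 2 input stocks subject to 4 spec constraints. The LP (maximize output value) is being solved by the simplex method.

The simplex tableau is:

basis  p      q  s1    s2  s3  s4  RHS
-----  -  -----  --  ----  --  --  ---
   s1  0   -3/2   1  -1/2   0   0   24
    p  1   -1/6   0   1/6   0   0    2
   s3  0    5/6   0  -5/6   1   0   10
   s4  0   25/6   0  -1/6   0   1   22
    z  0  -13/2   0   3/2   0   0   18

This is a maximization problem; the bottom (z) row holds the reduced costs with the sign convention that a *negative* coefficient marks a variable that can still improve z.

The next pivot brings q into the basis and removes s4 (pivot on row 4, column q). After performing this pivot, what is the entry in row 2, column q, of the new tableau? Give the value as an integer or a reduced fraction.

Pivot element is row 4, column q: 25/6.
Normalize row 4: new (row 4, q) = (25/6)/(25/6) = 1.
row 2 ← row 2 − (-1/6)·(new row 4): -1/6 − (-1/6)·1 = 0.

0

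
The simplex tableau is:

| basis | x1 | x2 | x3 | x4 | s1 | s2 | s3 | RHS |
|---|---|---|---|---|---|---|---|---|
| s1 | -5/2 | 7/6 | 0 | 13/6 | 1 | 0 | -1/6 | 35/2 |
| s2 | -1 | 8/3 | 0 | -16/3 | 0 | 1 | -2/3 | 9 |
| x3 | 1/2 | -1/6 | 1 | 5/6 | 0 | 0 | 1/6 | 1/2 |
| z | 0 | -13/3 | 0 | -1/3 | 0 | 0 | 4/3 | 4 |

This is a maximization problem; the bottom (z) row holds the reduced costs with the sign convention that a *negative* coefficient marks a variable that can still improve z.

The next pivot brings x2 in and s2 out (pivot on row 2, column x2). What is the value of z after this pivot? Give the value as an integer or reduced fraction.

Minimum ratio for x2: 9/(8/3) = 27/8.
z changes by −(z-row coeff of x2)·ratio = −(-13/3)·(27/8) = 117/8.
New z = 4 + (117/8) = 149/8.

149/8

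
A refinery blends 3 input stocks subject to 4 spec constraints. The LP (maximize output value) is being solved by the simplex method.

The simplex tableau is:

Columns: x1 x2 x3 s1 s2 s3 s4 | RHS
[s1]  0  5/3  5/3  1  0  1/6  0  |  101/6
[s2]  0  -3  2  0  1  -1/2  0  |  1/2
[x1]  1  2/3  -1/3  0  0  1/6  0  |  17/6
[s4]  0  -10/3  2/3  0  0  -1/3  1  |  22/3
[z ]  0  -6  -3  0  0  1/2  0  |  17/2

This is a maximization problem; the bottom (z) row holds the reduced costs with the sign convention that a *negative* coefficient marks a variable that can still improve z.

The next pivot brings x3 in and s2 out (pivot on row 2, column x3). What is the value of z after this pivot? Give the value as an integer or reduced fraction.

37/4

Minimum ratio for x3: (1/2)/2 = 1/4.
z changes by −(z-row coeff of x3)·ratio = −(-3)·(1/4) = 3/4.
New z = 17/2 + (3/4) = 37/4.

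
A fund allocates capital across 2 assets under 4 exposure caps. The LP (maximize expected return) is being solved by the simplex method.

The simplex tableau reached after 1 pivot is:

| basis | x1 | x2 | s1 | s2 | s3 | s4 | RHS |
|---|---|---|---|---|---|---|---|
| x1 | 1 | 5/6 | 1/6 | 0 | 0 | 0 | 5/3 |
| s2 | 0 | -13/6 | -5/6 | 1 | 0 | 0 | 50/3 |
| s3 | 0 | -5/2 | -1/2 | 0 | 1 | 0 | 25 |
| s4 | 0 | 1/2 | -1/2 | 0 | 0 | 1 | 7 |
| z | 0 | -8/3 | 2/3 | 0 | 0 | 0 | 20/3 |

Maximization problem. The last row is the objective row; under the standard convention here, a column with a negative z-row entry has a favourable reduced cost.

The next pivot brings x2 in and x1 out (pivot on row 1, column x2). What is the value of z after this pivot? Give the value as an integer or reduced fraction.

12

Minimum ratio for x2: (5/3)/(5/6) = 2.
z changes by −(z-row coeff of x2)·ratio = −(-8/3)·2 = 16/3.
New z = 20/3 + (16/3) = 12.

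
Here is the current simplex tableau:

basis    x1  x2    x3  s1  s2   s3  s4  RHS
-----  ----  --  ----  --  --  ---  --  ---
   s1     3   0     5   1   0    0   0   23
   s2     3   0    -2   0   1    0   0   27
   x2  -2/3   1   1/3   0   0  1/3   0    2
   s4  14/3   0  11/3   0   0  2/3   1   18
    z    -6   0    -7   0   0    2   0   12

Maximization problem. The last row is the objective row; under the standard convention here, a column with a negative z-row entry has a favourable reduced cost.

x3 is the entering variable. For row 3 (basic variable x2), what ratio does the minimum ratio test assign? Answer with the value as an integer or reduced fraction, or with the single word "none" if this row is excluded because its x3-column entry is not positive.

6

Ratio = RHS / (x3 entry) = 2 / (1/3) = 6.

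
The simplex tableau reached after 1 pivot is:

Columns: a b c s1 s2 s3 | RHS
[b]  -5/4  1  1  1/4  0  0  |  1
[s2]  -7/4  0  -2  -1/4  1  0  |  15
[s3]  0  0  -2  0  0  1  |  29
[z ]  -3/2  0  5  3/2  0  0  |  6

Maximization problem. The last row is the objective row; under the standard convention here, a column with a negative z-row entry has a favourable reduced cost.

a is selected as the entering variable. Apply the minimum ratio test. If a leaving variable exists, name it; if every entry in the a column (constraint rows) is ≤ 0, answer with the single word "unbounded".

unbounded

a-column entries: row 1: -5/4, row 2: -7/4, row 3: 0. All ≤ 0, so a can increase without bound; the LP is unbounded in this direction.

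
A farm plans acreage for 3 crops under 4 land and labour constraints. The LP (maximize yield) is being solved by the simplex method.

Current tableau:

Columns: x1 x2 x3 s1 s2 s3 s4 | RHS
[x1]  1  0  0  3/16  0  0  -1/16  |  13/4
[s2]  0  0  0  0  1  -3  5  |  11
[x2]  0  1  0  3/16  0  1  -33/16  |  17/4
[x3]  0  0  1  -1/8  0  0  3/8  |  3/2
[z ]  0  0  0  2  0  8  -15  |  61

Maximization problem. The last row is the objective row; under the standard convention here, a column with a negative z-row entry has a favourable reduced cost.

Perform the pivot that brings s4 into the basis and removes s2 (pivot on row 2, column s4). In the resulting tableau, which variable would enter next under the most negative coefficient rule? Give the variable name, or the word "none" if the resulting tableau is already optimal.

Pivot element 5. New z-row = old z-row − (-15)·(row 2/5).
Updated z-row coefficients: x1: 0, x2: 0, x3: 0, s1: 2, s2: 3, s3: -1, s4: 0.
The most negative is -1 in column s3, so s3 would enter next.

s3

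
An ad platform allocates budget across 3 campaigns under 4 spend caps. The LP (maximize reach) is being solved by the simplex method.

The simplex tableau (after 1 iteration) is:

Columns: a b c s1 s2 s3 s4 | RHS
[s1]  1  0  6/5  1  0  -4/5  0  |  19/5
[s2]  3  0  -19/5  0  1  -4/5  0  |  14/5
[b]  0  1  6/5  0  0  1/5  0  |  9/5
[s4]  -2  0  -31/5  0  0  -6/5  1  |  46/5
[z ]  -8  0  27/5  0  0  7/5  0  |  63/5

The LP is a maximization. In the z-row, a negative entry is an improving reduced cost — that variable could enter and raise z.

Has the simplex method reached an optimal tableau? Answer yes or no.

Column a has objective-row coefficient -8, which is negative; an improving pivot exists, so not yet optimal.

no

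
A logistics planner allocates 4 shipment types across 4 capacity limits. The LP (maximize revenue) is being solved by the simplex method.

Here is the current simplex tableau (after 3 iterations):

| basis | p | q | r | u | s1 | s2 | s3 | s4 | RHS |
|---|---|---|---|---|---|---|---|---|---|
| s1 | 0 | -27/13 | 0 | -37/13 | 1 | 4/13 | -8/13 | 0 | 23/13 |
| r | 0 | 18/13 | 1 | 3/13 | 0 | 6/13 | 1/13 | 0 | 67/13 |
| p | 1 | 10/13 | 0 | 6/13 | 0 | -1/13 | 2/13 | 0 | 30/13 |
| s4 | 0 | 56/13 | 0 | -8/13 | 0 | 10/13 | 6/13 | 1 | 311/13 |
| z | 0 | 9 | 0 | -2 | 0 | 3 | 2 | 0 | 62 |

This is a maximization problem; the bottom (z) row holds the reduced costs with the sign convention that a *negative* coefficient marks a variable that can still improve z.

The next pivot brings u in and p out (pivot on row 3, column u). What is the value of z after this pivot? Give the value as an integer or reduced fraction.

Minimum ratio for u: (30/13)/(6/13) = 5.
z changes by −(z-row coeff of u)·ratio = −(-2)·5 = 10.
New z = 62 + 10 = 72.

72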